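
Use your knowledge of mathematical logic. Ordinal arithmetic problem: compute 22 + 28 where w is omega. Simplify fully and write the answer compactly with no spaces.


Compute 22 + 28.
Ordinal + is associative but NOT commutative; for finite n>0, n + w = w but w + n stays w+n.
Both operands finite; ordinal + agrees with natural +: 22 + 28 = 50.
Result = 50

50


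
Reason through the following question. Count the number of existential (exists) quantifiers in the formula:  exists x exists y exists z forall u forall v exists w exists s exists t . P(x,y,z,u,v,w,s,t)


Quantifier prefix: exists x exists y exists z forall u forall v exists w exists s exists t
Mark each quantifier type:
  E E E U U E E E
Universal count = 2, Existential count = 6
Asked for existential (exists) quantifiers: 6

6


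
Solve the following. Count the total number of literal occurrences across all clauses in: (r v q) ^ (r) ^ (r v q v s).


Counting literals in each clause:
Clause 1: 2 literal(s)
Clause 2: 1 literal(s)
Clause 3: 3 literal(s)
Total = 6

6


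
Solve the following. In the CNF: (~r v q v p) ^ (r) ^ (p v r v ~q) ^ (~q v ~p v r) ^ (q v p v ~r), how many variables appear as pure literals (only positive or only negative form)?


Check each variable for pure literal status:
p: mixed (not pure)
q: mixed (not pure)
r: mixed (not pure)
Pure literal count = 0

0


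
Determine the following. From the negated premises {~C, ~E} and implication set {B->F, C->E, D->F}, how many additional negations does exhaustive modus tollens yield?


Initial negated facts: {~C, ~E}
Apply modus tollens to closure:
  (no implication fires)
Final negated: {~C, ~E}
New negations: {(none)}
Count = 0

0


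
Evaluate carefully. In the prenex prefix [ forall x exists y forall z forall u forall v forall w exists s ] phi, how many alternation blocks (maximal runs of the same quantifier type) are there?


Quantifier-type sequence: A E A A A A E  (A=forall, E=exists)
Group into maximal same-type runs:
  Ax1 | Ex1 | Ax4 | Ex1
Number of blocks = 4

4


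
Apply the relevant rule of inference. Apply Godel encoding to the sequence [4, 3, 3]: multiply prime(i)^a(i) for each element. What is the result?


Encode each element as an exponent of the corresponding prime:
  2^4 = 16
  3^3 = 27
  5^3 = 125
Product = 16 * 27 * 125 = 54000

54000


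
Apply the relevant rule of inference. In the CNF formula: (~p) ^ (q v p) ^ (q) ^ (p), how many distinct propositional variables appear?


Identify each variable that appears in the formula.
Variables found: p, q
Count = 2

2


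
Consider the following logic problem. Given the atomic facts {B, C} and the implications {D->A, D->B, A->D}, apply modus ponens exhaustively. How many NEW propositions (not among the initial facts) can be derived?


Initial facts: {B, C}
Apply modus ponens to closure:
  (no implication fires)
Final known: {B, C}
New propositions: {(none)}
Count = 0

0


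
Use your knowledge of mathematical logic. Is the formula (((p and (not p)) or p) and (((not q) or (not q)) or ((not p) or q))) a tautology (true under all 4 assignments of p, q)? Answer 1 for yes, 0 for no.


Check all 4 assignments:
p=0, q=0: 0
p=0, q=1: 0
p=1, q=0: 1
p=1, q=1: 1
Satisfying count = 2/4.
Tautology iff count = 4: no.

0


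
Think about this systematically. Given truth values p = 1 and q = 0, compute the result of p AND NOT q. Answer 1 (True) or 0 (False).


p = 1, q = 0
Operation: p AND NOT q
Evaluate: 1 AND NOT 0 = 1

1


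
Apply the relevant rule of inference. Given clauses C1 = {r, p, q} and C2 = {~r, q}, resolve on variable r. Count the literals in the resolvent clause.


Remove r from C1 and ~r from C2.
C1 remainder: {p, q}
C2 remainder: {q}
Union (resolvent): {p, q}
Resolvent has 2 literal(s).

2


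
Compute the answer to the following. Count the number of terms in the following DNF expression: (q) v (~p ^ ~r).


A DNF formula is a disjunction of terms (conjunctions).
Terms are separated by v.
Counting the disjuncts: 2 terms.

2


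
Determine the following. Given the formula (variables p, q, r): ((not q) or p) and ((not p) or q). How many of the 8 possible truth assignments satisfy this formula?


Evaluate all 8 assignments for p, q, r:
p=0, q=0, r=0: 1
p=0, q=0, r=1: 1
p=0, q=1, r=0: 0
p=0, q=1, r=1: 0
p=1, q=0, r=0: 0
p=1, q=0, r=1: 0
p=1, q=1, r=0: 1
p=1, q=1, r=1: 1
Satisfying count = 4

4


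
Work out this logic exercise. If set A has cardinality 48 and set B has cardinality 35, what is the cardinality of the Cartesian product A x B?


The Cartesian product A x B contains all ordered pairs (a, b).
|A x B| = |A| * |B| = 48 * 35 = 1680

1680


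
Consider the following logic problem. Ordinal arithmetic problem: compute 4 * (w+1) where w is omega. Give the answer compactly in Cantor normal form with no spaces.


Compute 4 * (w+1).
Ordinal * is associative and left-distributive over +, but NOT commutative; for finite n>1, n*w = w but w*n stays w*n.
By left-distributivity: 4 * (w+1) = 4*w + 4*1 = w + 4 = w+4.
Result = w+4

w+4


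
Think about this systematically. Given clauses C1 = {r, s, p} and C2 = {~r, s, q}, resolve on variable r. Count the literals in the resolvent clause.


Remove r from C1 and ~r from C2.
C1 remainder: {s, p}
C2 remainder: {s, q}
Union (resolvent): {p, q, s}
Resolvent has 3 literal(s).

3


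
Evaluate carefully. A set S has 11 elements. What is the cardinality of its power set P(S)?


The power set of a set with n elements has 2^n elements.
|P(S)| = 2^11 = 2048

2048


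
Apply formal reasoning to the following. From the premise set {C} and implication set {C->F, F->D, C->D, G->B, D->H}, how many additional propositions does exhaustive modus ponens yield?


Initial facts: {C}
Apply modus ponens to closure:
  C and C->F  =>  F
  F and F->D  =>  D
  D and D->H  =>  H
Final known: {C, D, F, H}
New propositions: {D, F, H}
Count = 3

3


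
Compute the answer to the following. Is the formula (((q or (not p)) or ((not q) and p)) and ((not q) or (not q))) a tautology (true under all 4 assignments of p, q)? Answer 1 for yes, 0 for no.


Check all 4 assignments:
p=0, q=0: 1
p=0, q=1: 0
p=1, q=0: 1
p=1, q=1: 0
Satisfying count = 2/4.
Tautology iff count = 4: no.

0


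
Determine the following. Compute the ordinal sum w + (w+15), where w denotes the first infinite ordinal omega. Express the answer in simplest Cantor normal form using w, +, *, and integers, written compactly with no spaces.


Compute w + (w+15).
Ordinal + is associative but NOT commutative; for finite n>0, n + w = w but w + n stays w+n.
w + (w+15) = (w+w) + 15 = w*2+15.
Result = w*2+15

w*2+15


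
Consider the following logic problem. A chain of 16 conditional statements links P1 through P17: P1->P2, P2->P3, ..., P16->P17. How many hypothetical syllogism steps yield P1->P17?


With 16 implications in a chain connecting 17 propositions:
P1->P2, P2->P3, ..., P16->P17
Steps needed = (number of implications) - 1 = 16 - 1 = 15

15


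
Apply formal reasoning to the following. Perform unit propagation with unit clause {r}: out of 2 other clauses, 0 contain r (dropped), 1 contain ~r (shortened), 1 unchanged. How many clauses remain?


Satisfied (removed): 0
Shortened (remain): 1
Unchanged (remain): 1
Remaining = 1 + 1 = 2

2


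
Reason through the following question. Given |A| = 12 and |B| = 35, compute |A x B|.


The Cartesian product A x B contains all ordered pairs (a, b).
|A x B| = |A| * |B| = 12 * 35 = 420

420


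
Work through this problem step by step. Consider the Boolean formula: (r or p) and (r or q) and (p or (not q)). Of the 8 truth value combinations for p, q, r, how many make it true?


Evaluate all 8 assignments for p, q, r:
p=0, q=0, r=0: 0
p=0, q=0, r=1: 1
p=0, q=1, r=0: 0
p=0, q=1, r=1: 0
p=1, q=0, r=0: 0
p=1, q=0, r=1: 1
p=1, q=1, r=0: 1
p=1, q=1, r=1: 1
Satisfying count = 4

4


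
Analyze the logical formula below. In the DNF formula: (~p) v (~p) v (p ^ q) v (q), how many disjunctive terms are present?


A DNF formula is a disjunction of terms (conjunctions).
Terms are separated by v.
Counting the disjuncts: 4 terms.

4


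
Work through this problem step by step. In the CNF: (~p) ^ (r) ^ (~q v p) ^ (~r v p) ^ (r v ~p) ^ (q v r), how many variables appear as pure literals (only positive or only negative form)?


Check each variable for pure literal status:
p: mixed (not pure)
q: mixed (not pure)
r: mixed (not pure)
Pure literal count = 0

0


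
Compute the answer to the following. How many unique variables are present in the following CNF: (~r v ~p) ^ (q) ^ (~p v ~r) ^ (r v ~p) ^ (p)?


Identify each variable that appears in the formula.
Variables found: p, q, r
Count = 3

3


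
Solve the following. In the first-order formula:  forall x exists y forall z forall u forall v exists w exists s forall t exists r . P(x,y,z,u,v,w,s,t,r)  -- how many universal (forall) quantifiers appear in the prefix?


Quantifier prefix: forall x exists y forall z forall u forall v exists w exists s forall t exists r
Mark each quantifier type:
  U E U U U E E U E
Universal count = 5, Existential count = 4
Asked for universal (forall) quantifiers: 5

5


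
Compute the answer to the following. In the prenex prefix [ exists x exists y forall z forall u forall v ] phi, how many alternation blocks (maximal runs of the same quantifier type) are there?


Quantifier-type sequence: E E A A A  (A=forall, E=exists)
Group into maximal same-type runs:
  Ex2 | Ax3
Number of blocks = 2

2


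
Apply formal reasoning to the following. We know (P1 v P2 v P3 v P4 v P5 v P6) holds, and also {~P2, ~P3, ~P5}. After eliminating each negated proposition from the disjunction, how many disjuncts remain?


Original disjuncts (6): P1, P2, P3, P4, P5, P6
Negated (eliminate): ~P2, ~P3, ~P5
Remaining disjuncts: P1, P4, P6
Count = 6 - 3 = 3

3


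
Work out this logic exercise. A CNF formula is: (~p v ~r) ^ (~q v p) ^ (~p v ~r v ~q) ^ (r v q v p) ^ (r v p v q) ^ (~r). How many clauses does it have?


A CNF formula is a conjunction of clauses.
Clauses are separated by ^.
Counting the conjuncts: 6 clauses.

6


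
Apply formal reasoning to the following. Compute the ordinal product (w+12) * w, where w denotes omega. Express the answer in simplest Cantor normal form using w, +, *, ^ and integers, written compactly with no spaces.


Compute (w+12) * w.
Ordinal * is associative and left-distributive over +, but NOT commutative; for finite n>1, n*w = w but w*n stays w*n.
(w+12) * w = sup{(w+12)*k : k<w} = sup{w*k+12} = w^2 (the +12 tail is absorbed in the limit).
Result = w^2

w^2


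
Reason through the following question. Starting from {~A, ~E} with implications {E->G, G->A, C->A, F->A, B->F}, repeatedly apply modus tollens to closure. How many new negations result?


Initial negated facts: {~A, ~E}
Apply modus tollens to closure:
  ~A and G->A  =>  ~G
  ~A and C->A  =>  ~C
  ~A and F->A  =>  ~F
  ~F and B->F  =>  ~B
Final negated: {~A, ~B, ~C, ~E, ~F, ~G}
New negations: {~B, ~C, ~F, ~G}
Count = 4

4


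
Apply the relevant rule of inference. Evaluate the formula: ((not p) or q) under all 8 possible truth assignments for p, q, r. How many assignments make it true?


Check all 8 assignments:
p=0, q=0, r=0: 1
p=0, q=0, r=1: 1
p=0, q=1, r=0: 1
p=0, q=1, r=1: 1
p=1, q=0, r=0: 0
p=1, q=0, r=1: 0
p=1, q=1, r=0: 1
p=1, q=1, r=1: 1
Count of True = 6

6


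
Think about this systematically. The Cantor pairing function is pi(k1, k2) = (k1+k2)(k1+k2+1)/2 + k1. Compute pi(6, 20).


k1 + k2 = 26
(k1+k2)(k1+k2+1)/2 = 26 * 27 / 2 = 351
pi = 351 + 6 = 357

357


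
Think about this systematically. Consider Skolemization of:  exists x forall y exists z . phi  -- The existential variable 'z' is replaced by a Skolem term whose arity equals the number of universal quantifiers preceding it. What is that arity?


Quantifier prefix: exists x forall y exists z
'z' is existentially quantified at position 3.
Universal variables preceding it: y
Skolem function arity = 1

1


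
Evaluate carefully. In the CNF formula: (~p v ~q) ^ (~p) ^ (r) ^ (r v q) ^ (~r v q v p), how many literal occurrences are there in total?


Counting literals in each clause:
Clause 1: 2 literal(s)
Clause 2: 1 literal(s)
Clause 3: 1 literal(s)
Clause 4: 2 literal(s)
Clause 5: 3 literal(s)
Total = 9

9


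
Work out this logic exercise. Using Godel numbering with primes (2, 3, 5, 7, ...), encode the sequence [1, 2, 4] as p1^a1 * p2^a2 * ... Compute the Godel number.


Encode each element as an exponent of the corresponding prime:
  2^1 = 2
  3^2 = 9
  5^4 = 625
Product = 2 * 9 * 625 = 11250

11250


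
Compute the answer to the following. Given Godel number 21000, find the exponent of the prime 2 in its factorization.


Factorize 21000 by dividing by 2 repeatedly.
Division steps: 2 divides 21000 exactly 3 time(s).
Exponent of 2 = 3

3


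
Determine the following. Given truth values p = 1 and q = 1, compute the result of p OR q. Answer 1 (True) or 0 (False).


p = 1, q = 1
Operation: p OR q
Evaluate: 1 OR 1 = 1

1


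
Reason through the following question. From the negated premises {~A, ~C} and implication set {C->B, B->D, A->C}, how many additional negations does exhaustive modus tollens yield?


Initial negated facts: {~A, ~C}
Apply modus tollens to closure:
  (no implication fires)
Final negated: {~A, ~C}
New negations: {(none)}
Count = 0

0


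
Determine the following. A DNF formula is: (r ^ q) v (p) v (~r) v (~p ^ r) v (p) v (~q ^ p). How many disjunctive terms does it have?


A DNF formula is a disjunction of terms (conjunctions).
Terms are separated by v.
Counting the disjuncts: 6 terms.

6


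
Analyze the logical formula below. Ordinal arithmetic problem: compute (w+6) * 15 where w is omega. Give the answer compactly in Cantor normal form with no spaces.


Compute (w+6) * 15.
Ordinal * is associative and left-distributive over +, but NOT commutative; for finite n>1, n*w = w but w*n stays w*n.
(w+6) * 15 = (w+6) repeated 15 times. Each intermediate +6 is absorbed by the following w; only the last survives: w*15+6.
Result = w*15+6

w*15+6


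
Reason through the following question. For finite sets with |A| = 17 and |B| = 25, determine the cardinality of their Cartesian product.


The Cartesian product A x B contains all ordered pairs (a, b).
|A x B| = |A| * |B| = 17 * 25 = 425

425


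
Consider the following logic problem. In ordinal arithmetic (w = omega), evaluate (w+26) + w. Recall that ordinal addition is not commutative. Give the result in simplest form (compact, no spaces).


Compute (w+26) + w.
Ordinal + is associative but NOT commutative; for finite n>0, n + w = w but w + n stays w+n.
(w+26) + w = w + (26+w) = w + w = w*2 (the finite tail 26 is absorbed by the right w).
Result = w*2

w*2


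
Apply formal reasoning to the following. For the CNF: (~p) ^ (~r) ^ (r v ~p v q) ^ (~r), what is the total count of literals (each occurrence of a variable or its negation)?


Counting literals in each clause:
Clause 1: 1 literal(s)
Clause 2: 1 literal(s)
Clause 3: 3 literal(s)
Clause 4: 1 literal(s)
Total = 6

6


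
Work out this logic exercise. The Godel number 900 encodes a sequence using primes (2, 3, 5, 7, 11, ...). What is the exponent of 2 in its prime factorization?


Factorize 900 by dividing by 2 repeatedly.
Division steps: 2 divides 900 exactly 2 time(s).
Exponent of 2 = 2

2


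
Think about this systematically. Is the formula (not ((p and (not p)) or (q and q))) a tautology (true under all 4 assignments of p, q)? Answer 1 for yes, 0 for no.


Check all 4 assignments:
p=0, q=0: 1
p=0, q=1: 0
p=1, q=0: 1
p=1, q=1: 0
Satisfying count = 2/4.
Tautology iff count = 4: no.

0


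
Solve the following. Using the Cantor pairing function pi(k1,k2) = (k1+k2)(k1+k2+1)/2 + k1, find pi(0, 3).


k1 + k2 = 3
(k1+k2)(k1+k2+1)/2 = 3 * 4 / 2 = 6
pi = 6 + 0 = 6

6


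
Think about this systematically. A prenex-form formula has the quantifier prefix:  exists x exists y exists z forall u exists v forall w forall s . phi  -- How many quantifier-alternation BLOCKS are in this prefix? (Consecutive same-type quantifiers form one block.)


Quantifier-type sequence: E E E A E A A  (A=forall, E=exists)
Group into maximal same-type runs:
  Ex3 | Ax1 | Ex1 | Ax2
Number of blocks = 4

4


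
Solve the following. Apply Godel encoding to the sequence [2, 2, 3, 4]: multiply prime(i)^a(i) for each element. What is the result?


Encode each element as an exponent of the corresponding prime:
  2^2 = 4
  3^2 = 9
  5^3 = 125
  7^4 = 2401
Product = 4 * 9 * 125 * 2401 = 10804500

10804500


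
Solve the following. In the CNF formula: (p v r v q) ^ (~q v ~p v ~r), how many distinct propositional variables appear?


Identify each variable that appears in the formula.
Variables found: p, q, r
Count = 3

3


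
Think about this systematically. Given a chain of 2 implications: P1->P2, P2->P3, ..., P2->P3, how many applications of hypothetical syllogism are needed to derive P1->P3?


With 2 implications in a chain connecting 3 propositions:
P1->P2, P2->P3, ..., P2->P3
Steps needed = (number of implications) - 1 = 2 - 1 = 1

1


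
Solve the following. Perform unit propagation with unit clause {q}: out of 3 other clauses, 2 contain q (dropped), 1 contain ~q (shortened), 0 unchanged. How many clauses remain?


Satisfied (removed): 2
Shortened (remain): 1
Unchanged (remain): 0
Remaining = 1 + 0 = 1

1


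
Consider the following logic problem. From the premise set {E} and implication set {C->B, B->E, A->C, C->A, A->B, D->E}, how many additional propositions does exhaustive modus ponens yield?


Initial facts: {E}
Apply modus ponens to closure:
  (no implication fires)
Final known: {E}
New propositions: {(none)}
Count = 0

0


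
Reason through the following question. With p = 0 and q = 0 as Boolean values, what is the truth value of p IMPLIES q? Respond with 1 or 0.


p = 0, q = 0
Operation: p IMPLIES q
Evaluate: 0 IMPLIES 0 = 1

1


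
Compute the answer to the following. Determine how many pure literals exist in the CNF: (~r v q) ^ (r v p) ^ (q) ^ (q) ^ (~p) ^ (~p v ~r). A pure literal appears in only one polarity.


Check each variable for pure literal status:
p: mixed (not pure)
q: pure positive
r: mixed (not pure)
Pure literal count = 1

1


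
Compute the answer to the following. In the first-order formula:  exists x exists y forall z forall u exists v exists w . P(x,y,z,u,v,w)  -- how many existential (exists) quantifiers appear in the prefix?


Quantifier prefix: exists x exists y forall z forall u exists v exists w
Mark each quantifier type:
  E E U U E E
Universal count = 2, Existential count = 4
Asked for existential (exists) quantifiers: 4

4


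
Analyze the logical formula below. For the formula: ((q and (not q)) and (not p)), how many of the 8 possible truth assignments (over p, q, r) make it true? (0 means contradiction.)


Check all 8 assignments:
p=0, q=0, r=0: 0
p=0, q=0, r=1: 0
p=0, q=1, r=0: 0
p=0, q=1, r=1: 0
p=1, q=0, r=0: 0
p=1, q=0, r=1: 0
p=1, q=1, r=0: 0
p=1, q=1, r=1: 0
Count of True = 0

0


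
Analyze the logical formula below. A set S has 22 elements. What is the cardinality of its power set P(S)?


The power set of a set with n elements has 2^n elements.
|P(S)| = 2^22 = 4194304

4194304


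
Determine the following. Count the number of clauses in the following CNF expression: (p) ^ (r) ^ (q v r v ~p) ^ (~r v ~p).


A CNF formula is a conjunction of clauses.
Clauses are separated by ^.
Counting the conjuncts: 4 clauses.

4


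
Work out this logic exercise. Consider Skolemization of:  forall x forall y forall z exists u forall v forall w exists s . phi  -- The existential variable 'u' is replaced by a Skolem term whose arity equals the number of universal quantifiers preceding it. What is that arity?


Quantifier prefix: forall x forall y forall z exists u forall v forall w exists s
'u' is existentially quantified at position 4.
Universal variables preceding it: x, y, z
Skolem function arity = 3

3


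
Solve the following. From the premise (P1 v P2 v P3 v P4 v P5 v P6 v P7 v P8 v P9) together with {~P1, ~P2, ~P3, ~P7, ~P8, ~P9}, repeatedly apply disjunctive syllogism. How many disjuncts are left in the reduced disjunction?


Original disjuncts (9): P1, P2, P3, P4, P5, P6, P7, P8, P9
Negated (eliminate): ~P1, ~P2, ~P3, ~P7, ~P8, ~P9
Remaining disjuncts: P4, P5, P6
Count = 9 - 6 = 3

3


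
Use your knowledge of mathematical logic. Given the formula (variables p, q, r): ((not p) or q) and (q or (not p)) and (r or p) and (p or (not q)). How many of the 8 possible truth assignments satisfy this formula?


Evaluate all 8 assignments for p, q, r:
p=0, q=0, r=0: 0
p=0, q=0, r=1: 1
p=0, q=1, r=0: 0
p=0, q=1, r=1: 0
p=1, q=0, r=0: 0
p=1, q=0, r=1: 0
p=1, q=1, r=0: 1
p=1, q=1, r=1: 1
Satisfying count = 3

3


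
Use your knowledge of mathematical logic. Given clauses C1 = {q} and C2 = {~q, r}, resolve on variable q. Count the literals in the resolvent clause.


Remove q from C1 and ~q from C2.
C1 remainder: {}
C2 remainder: {r}
Union (resolvent): {r}
Resolvent has 1 literal(s).

1


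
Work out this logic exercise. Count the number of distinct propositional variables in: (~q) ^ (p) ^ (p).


Identify each variable that appears in the formula.
Variables found: p, q
Count = 2

2


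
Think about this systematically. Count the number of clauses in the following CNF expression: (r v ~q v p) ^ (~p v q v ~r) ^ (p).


A CNF formula is a conjunction of clauses.
Clauses are separated by ^.
Counting the conjuncts: 3 clauses.

3


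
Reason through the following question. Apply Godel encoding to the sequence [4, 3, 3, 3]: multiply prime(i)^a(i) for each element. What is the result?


Encode each element as an exponent of the corresponding prime:
  2^4 = 16
  3^3 = 27
  5^3 = 125
  7^3 = 343
Product = 16 * 27 * 125 * 343 = 18522000

18522000


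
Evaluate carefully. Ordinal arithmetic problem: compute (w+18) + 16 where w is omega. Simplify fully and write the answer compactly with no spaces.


Compute (w+18) + 16.
Ordinal + is associative but NOT commutative; for finite n>0, n + w = w but w + n stays w+n.
By associativity: (w+18) + 16 = w + (18+16) = w+34.
Result = w+34

w+34


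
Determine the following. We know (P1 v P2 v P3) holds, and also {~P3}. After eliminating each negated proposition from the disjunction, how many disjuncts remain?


Original disjuncts (3): P1, P2, P3
Negated (eliminate): ~P3
Remaining disjuncts: P1, P2
Count = 3 - 1 = 2

2


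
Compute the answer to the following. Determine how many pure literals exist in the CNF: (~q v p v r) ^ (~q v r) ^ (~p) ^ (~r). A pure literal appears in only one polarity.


Check each variable for pure literal status:
p: mixed (not pure)
q: pure negative
r: mixed (not pure)
Pure literal count = 1

1


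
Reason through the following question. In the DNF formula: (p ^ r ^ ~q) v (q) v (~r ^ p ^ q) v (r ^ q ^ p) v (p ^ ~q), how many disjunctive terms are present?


A DNF formula is a disjunction of terms (conjunctions).
Terms are separated by v.
Counting the disjuncts: 5 terms.

5


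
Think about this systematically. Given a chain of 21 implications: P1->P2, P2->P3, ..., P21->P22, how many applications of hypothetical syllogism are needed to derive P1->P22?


With 21 implications in a chain connecting 22 propositions:
P1->P2, P2->P3, ..., P21->P22
Steps needed = (number of implications) - 1 = 21 - 1 = 20

20


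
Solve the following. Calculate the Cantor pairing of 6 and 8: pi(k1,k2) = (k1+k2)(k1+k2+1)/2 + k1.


k1 + k2 = 14
(k1+k2)(k1+k2+1)/2 = 14 * 15 / 2 = 105
pi = 105 + 6 = 111

111


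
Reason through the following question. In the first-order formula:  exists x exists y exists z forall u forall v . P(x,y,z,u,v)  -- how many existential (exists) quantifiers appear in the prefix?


Quantifier prefix: exists x exists y exists z forall u forall v
Mark each quantifier type:
  E E E U U
Universal count = 2, Existential count = 3
Asked for existential (exists) quantifiers: 3

3


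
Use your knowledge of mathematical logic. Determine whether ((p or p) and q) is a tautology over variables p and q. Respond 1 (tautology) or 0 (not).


Check all 4 assignments:
p=0, q=0: 0
p=0, q=1: 0
p=1, q=0: 0
p=1, q=1: 1
Satisfying count = 1/4.
Tautology iff count = 4: no.

0


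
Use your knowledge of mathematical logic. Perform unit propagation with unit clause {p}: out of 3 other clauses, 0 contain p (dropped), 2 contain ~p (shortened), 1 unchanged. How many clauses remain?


Satisfied (removed): 0
Shortened (remain): 2
Unchanged (remain): 1
Remaining = 2 + 1 = 3

3


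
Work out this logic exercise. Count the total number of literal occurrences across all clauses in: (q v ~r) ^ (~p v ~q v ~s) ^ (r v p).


Counting literals in each clause:
Clause 1: 2 literal(s)
Clause 2: 3 literal(s)
Clause 3: 2 literal(s)
Total = 7

7


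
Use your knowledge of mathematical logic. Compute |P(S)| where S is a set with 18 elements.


The power set of a set with n elements has 2^n elements.
|P(S)| = 2^18 = 262144

262144


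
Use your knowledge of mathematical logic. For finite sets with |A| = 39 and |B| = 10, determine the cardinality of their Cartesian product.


The Cartesian product A x B contains all ordered pairs (a, b).
|A x B| = |A| * |B| = 39 * 10 = 390

390


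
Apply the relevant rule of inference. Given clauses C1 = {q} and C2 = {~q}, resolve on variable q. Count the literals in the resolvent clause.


Remove q from C1 and ~q from C2.
C1 remainder: {}
C2 remainder: {}
Union (resolvent): {} (empty clause)
Resolvent has 0 literal(s).

0


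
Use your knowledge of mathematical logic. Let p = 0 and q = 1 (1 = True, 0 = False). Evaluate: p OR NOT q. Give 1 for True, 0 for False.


p = 0, q = 1
Operation: p OR NOT q
Evaluate: 0 OR NOT 1 = 0

0


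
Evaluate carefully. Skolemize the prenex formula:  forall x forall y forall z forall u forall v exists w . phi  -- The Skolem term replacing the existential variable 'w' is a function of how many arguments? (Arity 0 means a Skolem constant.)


Quantifier prefix: forall x forall y forall z forall u forall v exists w
'w' is existentially quantified at position 6.
Universal variables preceding it: x, y, z, u, v
Skolem function arity = 5

5


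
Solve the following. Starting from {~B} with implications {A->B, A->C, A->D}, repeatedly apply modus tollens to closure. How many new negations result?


Initial negated facts: {~B}
Apply modus tollens to closure:
  ~B and A->B  =>  ~A
Final negated: {~A, ~B}
New negations: {~A}
Count = 1

1


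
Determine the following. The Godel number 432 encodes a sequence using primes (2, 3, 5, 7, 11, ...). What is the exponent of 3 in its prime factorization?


Factorize 432 by dividing by 3 repeatedly.
Division steps: 3 divides 432 exactly 3 time(s).
Exponent of 3 = 3

3


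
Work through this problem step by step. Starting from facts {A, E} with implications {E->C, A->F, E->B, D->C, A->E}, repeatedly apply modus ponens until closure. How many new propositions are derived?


Initial facts: {A, E}
Apply modus ponens to closure:
  E and E->C  =>  C
  A and A->F  =>  F
  E and E->B  =>  B
Final known: {A, B, C, E, F}
New propositions: {B, C, F}
Count = 3

3


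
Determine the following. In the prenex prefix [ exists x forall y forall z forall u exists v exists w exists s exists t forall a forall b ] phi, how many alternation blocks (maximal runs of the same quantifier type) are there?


Quantifier-type sequence: E A A A E E E E A A  (A=forall, E=exists)
Group into maximal same-type runs:
  Ex1 | Ax3 | Ex4 | Ax2
Number of blocks = 4

4


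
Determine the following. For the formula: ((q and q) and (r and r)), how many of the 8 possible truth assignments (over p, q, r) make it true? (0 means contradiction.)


Check all 8 assignments:
p=0, q=0, r=0: 0
p=0, q=0, r=1: 0
p=0, q=1, r=0: 0
p=0, q=1, r=1: 1
p=1, q=0, r=0: 0
p=1, q=0, r=1: 0
p=1, q=1, r=0: 0
p=1, q=1, r=1: 1
Count of True = 2

2


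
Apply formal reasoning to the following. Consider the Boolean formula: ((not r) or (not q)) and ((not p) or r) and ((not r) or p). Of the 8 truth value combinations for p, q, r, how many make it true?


Evaluate all 8 assignments for p, q, r:
p=0, q=0, r=0: 1
p=0, q=0, r=1: 0
p=0, q=1, r=0: 1
p=0, q=1, r=1: 0
p=1, q=0, r=0: 0
p=1, q=0, r=1: 1
p=1, q=1, r=0: 0
p=1, q=1, r=1: 0
Satisfying count = 3

3


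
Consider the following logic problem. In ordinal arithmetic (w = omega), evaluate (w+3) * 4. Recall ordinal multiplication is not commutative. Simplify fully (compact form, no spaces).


Compute (w+3) * 4.
Ordinal * is associative and left-distributive over +, but NOT commutative; for finite n>1, n*w = w but w*n stays w*n.
(w+3) * 4 = (w+3) repeated 4 times. Each intermediate +3 is absorbed by the following w; only the last survives: w*4+3.
Result = w*4+3

w*4+3


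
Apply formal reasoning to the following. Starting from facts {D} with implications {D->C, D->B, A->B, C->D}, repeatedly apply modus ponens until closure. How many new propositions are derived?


Initial facts: {D}
Apply modus ponens to closure:
  D and D->C  =>  C
  D and D->B  =>  B
Final known: {B, C, D}
New propositions: {B, C}
Count = 2

2


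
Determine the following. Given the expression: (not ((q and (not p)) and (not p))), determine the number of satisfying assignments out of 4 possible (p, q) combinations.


Check all 4 assignments:
p=0, q=0: 1
p=0, q=1: 0
p=1, q=0: 1
p=1, q=1: 1
Count of True = 3

3


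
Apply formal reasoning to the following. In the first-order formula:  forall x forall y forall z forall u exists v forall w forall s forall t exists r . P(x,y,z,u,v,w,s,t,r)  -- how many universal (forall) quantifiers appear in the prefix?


Quantifier prefix: forall x forall y forall z forall u exists v forall w forall s forall t exists r
Mark each quantifier type:
  U U U U E U U U E
Universal count = 7, Existential count = 2
Asked for universal (forall) quantifiers: 7

7


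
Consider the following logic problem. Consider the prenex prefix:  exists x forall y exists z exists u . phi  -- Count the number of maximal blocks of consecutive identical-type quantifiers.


Quantifier-type sequence: E A E E  (A=forall, E=exists)
Group into maximal same-type runs:
  Ex1 | Ax1 | Ex2
Number of blocks = 3

3


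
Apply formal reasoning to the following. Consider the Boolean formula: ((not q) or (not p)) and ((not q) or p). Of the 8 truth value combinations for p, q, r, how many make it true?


Evaluate all 8 assignments for p, q, r:
p=0, q=0, r=0: 1
p=0, q=0, r=1: 1
p=0, q=1, r=0: 0
p=0, q=1, r=1: 0
p=1, q=0, r=0: 1
p=1, q=0, r=1: 1
p=1, q=1, r=0: 0
p=1, q=1, r=1: 0
Satisfying count = 4

4


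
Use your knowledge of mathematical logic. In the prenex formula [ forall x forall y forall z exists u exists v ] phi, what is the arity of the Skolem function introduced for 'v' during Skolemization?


Quantifier prefix: forall x forall y forall z exists u exists v
'v' is existentially quantified at position 5.
Universal variables preceding it: x, y, z
Skolem function arity = 3

3


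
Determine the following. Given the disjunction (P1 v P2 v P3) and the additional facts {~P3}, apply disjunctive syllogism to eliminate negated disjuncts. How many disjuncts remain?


Original disjuncts (3): P1, P2, P3
Negated (eliminate): ~P3
Remaining disjuncts: P1, P2
Count = 3 - 1 = 2

2


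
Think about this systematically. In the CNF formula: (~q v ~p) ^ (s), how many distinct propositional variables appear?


Identify each variable that appears in the formula.
Variables found: p, q, s
Count = 3

3


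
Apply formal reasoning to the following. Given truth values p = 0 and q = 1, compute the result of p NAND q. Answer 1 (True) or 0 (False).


p = 0, q = 1
Operation: p NAND q
Evaluate: 0 NAND 1 = 1

1


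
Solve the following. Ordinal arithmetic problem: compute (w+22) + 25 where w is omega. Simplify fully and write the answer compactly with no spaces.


Compute (w+22) + 25.
Ordinal + is associative but NOT commutative; for finite n>0, n + w = w but w + n stays w+n.
By associativity: (w+22) + 25 = w + (22+25) = w+47.
Result = w+47

w+47


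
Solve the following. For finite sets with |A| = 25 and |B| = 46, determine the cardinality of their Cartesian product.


The Cartesian product A x B contains all ordered pairs (a, b).
|A x B| = |A| * |B| = 25 * 46 = 1150

1150


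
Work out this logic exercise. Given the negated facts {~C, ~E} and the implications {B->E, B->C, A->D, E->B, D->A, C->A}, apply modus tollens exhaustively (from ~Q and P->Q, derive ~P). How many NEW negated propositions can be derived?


Initial negated facts: {~C, ~E}
Apply modus tollens to closure:
  ~E and B->E  =>  ~B
Final negated: {~B, ~C, ~E}
New negations: {~B}
Count = 1

1


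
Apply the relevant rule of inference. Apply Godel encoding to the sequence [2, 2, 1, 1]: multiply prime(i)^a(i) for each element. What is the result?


Encode each element as an exponent of the corresponding prime:
  2^2 = 4
  3^2 = 9
  5^1 = 5
  7^1 = 7
Product = 4 * 9 * 5 * 7 = 1260

1260


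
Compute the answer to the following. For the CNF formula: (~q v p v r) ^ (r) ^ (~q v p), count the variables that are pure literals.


Check each variable for pure literal status:
p: pure positive
q: pure negative
r: pure positive
Pure literal count = 3

3


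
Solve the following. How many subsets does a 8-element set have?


The power set of a set with n elements has 2^n elements.
|P(S)| = 2^8 = 256

256


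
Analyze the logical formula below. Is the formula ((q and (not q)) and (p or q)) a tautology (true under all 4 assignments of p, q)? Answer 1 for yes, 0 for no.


Check all 4 assignments:
p=0, q=0: 0
p=0, q=1: 0
p=1, q=0: 0
p=1, q=1: 0
Satisfying count = 0/4.
Tautology iff count = 4: no.

0


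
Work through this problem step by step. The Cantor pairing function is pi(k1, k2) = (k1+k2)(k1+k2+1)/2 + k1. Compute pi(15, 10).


k1 + k2 = 25
(k1+k2)(k1+k2+1)/2 = 25 * 26 / 2 = 325
pi = 325 + 15 = 340

340


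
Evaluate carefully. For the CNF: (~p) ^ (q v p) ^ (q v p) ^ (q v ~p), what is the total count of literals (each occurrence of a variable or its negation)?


Counting literals in each clause:
Clause 1: 1 literal(s)
Clause 2: 2 literal(s)
Clause 3: 2 literal(s)
Clause 4: 2 literal(s)
Total = 7

7


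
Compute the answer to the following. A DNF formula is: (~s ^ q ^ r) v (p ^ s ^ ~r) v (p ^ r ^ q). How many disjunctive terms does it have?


A DNF formula is a disjunction of terms (conjunctions).
Terms are separated by v.
Counting the disjuncts: 3 terms.

3


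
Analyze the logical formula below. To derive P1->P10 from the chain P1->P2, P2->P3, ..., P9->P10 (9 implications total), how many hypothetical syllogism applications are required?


With 9 implications in a chain connecting 10 propositions:
P1->P2, P2->P3, ..., P9->P10
Steps needed = (number of implications) - 1 = 9 - 1 = 8

8


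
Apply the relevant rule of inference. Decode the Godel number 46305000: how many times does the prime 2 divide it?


Factorize 46305000 by dividing by 2 repeatedly.
Division steps: 2 divides 46305000 exactly 3 time(s).
Exponent of 2 = 3

3


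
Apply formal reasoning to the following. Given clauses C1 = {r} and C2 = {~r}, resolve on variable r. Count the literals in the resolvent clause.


Remove r from C1 and ~r from C2.
C1 remainder: {}
C2 remainder: {}
Union (resolvent): {} (empty clause)
Resolvent has 0 literal(s).

0


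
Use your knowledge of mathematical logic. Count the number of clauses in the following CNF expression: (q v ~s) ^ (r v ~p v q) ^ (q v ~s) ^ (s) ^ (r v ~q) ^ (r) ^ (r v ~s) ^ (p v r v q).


A CNF formula is a conjunction of clauses.
Clauses are separated by ^.
Counting the conjuncts: 8 clauses.

8


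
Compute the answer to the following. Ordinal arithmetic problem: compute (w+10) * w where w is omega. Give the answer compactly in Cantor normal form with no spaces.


Compute (w+10) * w.
Ordinal * is associative and left-distributive over +, but NOT commutative; for finite n>1, n*w = w but w*n stays w*n.
(w+10) * w = sup{(w+10)*k : k<w} = sup{w*k+10} = w^2 (the +10 tail is absorbed in the limit).
Result = w^2

w^2


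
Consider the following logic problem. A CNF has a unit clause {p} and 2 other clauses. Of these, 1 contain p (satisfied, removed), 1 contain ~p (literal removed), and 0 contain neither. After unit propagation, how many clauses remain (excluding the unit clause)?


Satisfied (removed): 1
Shortened (remain): 1
Unchanged (remain): 0
Remaining = 1 + 0 = 1

1


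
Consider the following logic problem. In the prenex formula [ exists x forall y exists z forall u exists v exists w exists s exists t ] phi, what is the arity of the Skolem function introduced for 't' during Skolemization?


Quantifier prefix: exists x forall y exists z forall u exists v exists w exists s exists t
't' is existentially quantified at position 8.
Universal variables preceding it: y, u
Skolem function arity = 2

2


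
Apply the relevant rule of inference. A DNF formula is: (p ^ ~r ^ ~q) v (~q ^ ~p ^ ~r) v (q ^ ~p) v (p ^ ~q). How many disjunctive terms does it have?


A DNF formula is a disjunction of terms (conjunctions).
Terms are separated by v.
Counting the disjuncts: 4 terms.

4


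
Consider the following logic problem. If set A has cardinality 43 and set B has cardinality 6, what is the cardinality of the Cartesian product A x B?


The Cartesian product A x B contains all ordered pairs (a, b).
|A x B| = |A| * |B| = 43 * 6 = 258

258


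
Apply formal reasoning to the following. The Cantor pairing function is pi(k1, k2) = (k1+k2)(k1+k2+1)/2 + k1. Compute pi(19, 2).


k1 + k2 = 21
(k1+k2)(k1+k2+1)/2 = 21 * 22 / 2 = 231
pi = 231 + 19 = 250

250


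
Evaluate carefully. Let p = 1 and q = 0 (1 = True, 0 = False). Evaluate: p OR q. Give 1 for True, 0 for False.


p = 1, q = 0
Operation: p OR q
Evaluate: 1 OR 0 = 1

1


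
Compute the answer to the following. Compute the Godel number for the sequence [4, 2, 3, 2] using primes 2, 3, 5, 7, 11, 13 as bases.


Encode each element as an exponent of the corresponding prime:
  2^4 = 16
  3^2 = 9
  5^3 = 125
  7^2 = 49
Product = 16 * 9 * 125 * 49 = 882000

882000


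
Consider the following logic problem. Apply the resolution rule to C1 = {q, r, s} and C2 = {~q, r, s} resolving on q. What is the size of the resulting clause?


Remove q from C1 and ~q from C2.
C1 remainder: {r, s}
C2 remainder: {r, s}
Union (resolvent): {r, s}
Resolvent has 2 literal(s).

2


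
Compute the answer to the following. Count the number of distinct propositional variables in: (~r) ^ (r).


Identify each variable that appears in the formula.
Variables found: r
Count = 1

1


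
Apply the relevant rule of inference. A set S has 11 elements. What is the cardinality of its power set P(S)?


The power set of a set with n elements has 2^n elements.
|P(S)| = 2^11 = 2048

2048


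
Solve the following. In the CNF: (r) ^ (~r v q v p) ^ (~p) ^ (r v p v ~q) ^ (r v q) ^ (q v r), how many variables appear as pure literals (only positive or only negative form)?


Check each variable for pure literal status:
p: mixed (not pure)
q: mixed (not pure)
r: mixed (not pure)
Pure literal count = 0

0


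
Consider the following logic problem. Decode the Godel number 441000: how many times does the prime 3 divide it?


Factorize 441000 by dividing by 3 repeatedly.
Division steps: 3 divides 441000 exactly 2 time(s).
Exponent of 3 = 2

2


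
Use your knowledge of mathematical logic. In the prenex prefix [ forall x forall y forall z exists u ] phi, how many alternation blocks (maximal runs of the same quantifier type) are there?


Quantifier-type sequence: A A A E  (A=forall, E=exists)
Group into maximal same-type runs:
  Ax3 | Ex1
Number of blocks = 2

2
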